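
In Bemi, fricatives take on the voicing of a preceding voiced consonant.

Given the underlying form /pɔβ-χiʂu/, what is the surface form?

[pɔβʁiʂu]

The rule targets /χ/ (voiceless uvular fricative), which sits after the trigger /β/ (voiced).
Changing only its voicing to voiced gives [ʁ] — the voiced uvular fricative.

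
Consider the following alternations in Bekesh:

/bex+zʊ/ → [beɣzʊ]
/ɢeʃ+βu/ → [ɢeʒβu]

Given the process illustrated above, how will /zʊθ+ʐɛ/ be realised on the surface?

The data show regressive voicing assimilation: /x/ → [ɣ] before /z/; /ʃ/ → [ʒ] before /β/. In each pair only voicing changes, matching the following consonant, while place and manner stay constant.
/θ/ is a voiceless dental fricative. The following trigger /ʐ/ is voiced, so /θ/ must become voiced as well.
Changing only its voicing to voiced gives [ð] — the voiced dental fricative.

[zʊðʐɛ]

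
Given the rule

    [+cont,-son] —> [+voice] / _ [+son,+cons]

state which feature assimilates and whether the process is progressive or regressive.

The target ([+cont,-son], fricatives) acquires [+voice] next to a sonorant consonant ([+son,+cons]) — it takes on the voicing of its neighbour, so the feature that spreads is voicing.
Since the environment is written after the underscore, the trigger follows the target; the direction is regressive.

regressive voicing assimilation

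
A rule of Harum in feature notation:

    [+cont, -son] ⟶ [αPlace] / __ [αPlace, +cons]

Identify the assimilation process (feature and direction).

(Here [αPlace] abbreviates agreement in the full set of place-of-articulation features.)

regressive place assimilation

The rule copies the place features (abbreviated [Place]) from the environment onto the target, so the assimilating feature is place.
Since the environment is written after the underscore, the trigger follows the target; the direction is regressive.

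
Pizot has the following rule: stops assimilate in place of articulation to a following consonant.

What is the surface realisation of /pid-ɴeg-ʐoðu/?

The rule targets /d/ (voiced alveolar stop), which sits before the trigger /ɴ/ (uvular).
A voiced uvular stop is [ɢ], so the surface segment is [ɢ].
The same rule applies at the second boundary: /g/ → [ɖ] next to /ʐ/.

[piɢɴeɖʐoðu]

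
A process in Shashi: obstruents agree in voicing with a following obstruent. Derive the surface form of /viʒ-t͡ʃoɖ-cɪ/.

[viʃt͡ʃoʈcɪ]

The rule targets /ʒ/ (voiced postalveolar fricative), which sits before the trigger /t͡ʃ/ (voiceless).
A voiceless postalveolar fricative is [ʃ], so the surface segment is [ʃ].
The same rule applies at the second boundary: /ɖ/ → [ʈ] next to /c/.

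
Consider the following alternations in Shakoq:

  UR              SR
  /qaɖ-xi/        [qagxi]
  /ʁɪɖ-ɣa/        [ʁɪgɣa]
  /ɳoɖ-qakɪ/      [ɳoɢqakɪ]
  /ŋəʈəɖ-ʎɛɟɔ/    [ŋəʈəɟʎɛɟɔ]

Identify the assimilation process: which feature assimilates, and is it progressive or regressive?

The segment that alternates is /ɖ/, which surfaces as [g] when adjacent to /x/.
The change retroflex → velar matches the place of the following /x/, identifying this as place assimilation.
Manner and voice are unchanged, so the assimilation is partial, not total.
Checking the remaining alternations: /ɖ/ → [g] before /ɣ/ (retroflex → velar, matching velar); /ɖ/ → [ɢ] before /q/ (retroflex → uvular, matching uvular); /ɖ/ → [ɟ] before /ʎ/ (retroflex → palatal, matching palatal) — only place changes, and always toward the following segment.
The trigger is the following segment, so the direction is regressive (anticipatory).

regressive place assimilation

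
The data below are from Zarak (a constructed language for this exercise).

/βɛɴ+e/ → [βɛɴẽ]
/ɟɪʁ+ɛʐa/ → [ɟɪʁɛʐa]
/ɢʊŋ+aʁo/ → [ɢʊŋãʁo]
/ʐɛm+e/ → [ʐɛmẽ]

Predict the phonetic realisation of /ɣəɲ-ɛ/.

[ɣəɲɛ̃]

The data show progressive nasality assimilation (vowel nasalisation): /e/ → [ẽ] after /ɴ/; /a/ → [ã] after /ŋ/; /e/ → [ẽ] after /m/ — a vowel is nasalised by an immediately preceding nasal consonant.
No change occurs in [ɟɪʁɛʐa] because the vowel at the boundary is adjacent to an oral consonant, not a nasal (/ɛ/ next to /ʁ/).
/ɛ/ sits next to the nasal /ɲ/ and is therefore nasalised to [ɛ̃].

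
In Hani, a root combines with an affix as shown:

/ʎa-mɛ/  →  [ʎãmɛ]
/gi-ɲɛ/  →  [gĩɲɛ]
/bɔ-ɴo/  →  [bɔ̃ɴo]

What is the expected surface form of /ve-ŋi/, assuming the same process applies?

The data show regressive nasality assimilation (vowel nasalisation): /a/ → [ã] before /m/; /i/ → [ĩ] before /ɲ/; /ɔ/ → [ɔ̃] before /ɴ/ — a vowel is nasalised by an immediately following nasal consonant.
The vowel /e/ is adjacent to the following nasal /ŋ/, so it acquires [+nasal] and surfaces as [ẽ].

[vẽŋi]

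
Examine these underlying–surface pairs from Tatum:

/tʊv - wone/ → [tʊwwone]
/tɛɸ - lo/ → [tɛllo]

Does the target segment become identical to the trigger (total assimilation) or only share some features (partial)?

total assimilation

Underlying /v/ is realised as [w] next to /w/; /w/ itself does not change.
The output [w] is identical to the trigger /w/ — every feature (place, manner, voicing) has been copied — so this is total assimilation.
The other form behaves the same way: /ɸ/ → [l] before /l/ — in each case the output is a copy of the following consonant.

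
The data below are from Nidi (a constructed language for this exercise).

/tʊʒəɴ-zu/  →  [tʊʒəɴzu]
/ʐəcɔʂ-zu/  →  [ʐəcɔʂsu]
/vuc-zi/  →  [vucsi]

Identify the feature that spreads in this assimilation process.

Underlying /z/ is realised as [s] next to /ʂ/; /ʂ/ itself does not change.
/z/ is voiced while /ʂ/ is voiceless; the output [s] is voiceless, matching the trigger — so the feature that spreads is voicing.
The other alternating form patterns the same way: /z/ → [s] after /c/ (voiced → voiceless, matching voiceless) — only voicing changes, and always toward the preceding segment.
Nothing changes in [tʊʒəɴzu]: there the adjacent consonants already agree in voicing (/z/ and /ɴ/ are both voiced), so this form is consistent with the same rule.

voicing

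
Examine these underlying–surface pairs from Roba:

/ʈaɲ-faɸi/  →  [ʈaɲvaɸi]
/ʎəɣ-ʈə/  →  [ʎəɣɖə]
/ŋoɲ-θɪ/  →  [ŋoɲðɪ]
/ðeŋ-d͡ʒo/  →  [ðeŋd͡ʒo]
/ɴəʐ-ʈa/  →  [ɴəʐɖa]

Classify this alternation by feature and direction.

progressive voicing assimilation

The segment that alternates is /f/, which surfaces as [v] when adjacent to /ɲ/.
/f/ is voiceless while /ɲ/ is voiced; the output [v] is voiced, matching the trigger — so the feature that spreads is voicing.
Place and manner are unchanged, so the assimilation is partial, not total.
Checking the remaining alternations: /ʈ/ → [ɖ] after /ɣ/ (voiceless → voiced, matching voiced); /θ/ → [ð] after /ɲ/ (voiceless → voiced, matching voiced); /ʈ/ → [ɖ] after /ʐ/ (voiceless → voiced, matching voiced) — only voicing changes, and always toward the preceding segment.
Nothing changes in [ðeŋd͡ʒo]: there the adjacent consonants already agree in voicing (/d͡ʒ/ and /ŋ/ are both voiced), so this form is consistent with the same rule.
The trigger is the preceding segment, so the direction is progressive (perseverative).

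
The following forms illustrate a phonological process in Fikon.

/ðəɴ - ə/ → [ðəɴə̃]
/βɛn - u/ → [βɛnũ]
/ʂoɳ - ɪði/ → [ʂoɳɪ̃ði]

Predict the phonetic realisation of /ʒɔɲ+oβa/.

[ʒɔɲõβa]

The data show progressive nasality assimilation (vowel nasalisation): /ə/ → [ə̃] after /ɴ/; /u/ → [ũ] after /n/; /ɪ/ → [ɪ̃] after /ɳ/ — a vowel is nasalised by an immediately preceding nasal consonant.
/o/ sits next to the nasal /ɲ/ and is therefore nasalised to [õ].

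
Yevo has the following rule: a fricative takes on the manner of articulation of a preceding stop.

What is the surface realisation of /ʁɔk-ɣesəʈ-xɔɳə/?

The rule targets /ɣ/ (voiced velar fricative), which sits after the trigger /k/ (stop).
A voiced velar stop is [g], so the surface segment is [g].
At the second juncture, /x/ likewise becomes [k] adjacent to /ʈ/.

[ʁɔkgesəʈkɔɳə]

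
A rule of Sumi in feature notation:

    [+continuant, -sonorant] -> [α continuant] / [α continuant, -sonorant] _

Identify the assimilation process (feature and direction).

The shared variable α links the value of [continuant] on the target to that of the neighbouring obstruent. [continuant] distinguishes stops from fricatives — a manner-of-articulation feature — so this is manner assimilation.
The conditioning segment sits to the left of the focus bar, meaning the trigger precedes the segment that changes — progressive assimilation.

progressive manner assimilation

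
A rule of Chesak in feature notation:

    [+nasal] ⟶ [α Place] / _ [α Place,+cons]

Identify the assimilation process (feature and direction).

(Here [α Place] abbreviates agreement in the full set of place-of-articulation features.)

The shared variable α links the value of the place features (abbreviated [Place]) on the target to the same value on the neighbouring segment, so place is the feature that assimilates.
The conditioning segment sits to the right of the focus bar, meaning the trigger follows the segment that changes — regressive assimilation.

regressive place assimilation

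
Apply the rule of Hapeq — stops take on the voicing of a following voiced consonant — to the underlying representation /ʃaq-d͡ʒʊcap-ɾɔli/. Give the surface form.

The rule targets /q/ (voiceless uvular stop), which sits before the trigger /d͡ʒ/ (voiced).
The voiced uvular stop is [ɢ], so /q/ → [ɢ].
The same rule applies at the second boundary: /p/ → [b] next to /ɾ/.

[ʃaɢd͡ʒʊcabɾɔli]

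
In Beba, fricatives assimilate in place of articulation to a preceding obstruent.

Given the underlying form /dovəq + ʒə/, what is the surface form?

[dovəqʁə]

The rule targets /ʒ/ (voiced postalveolar fricative), which sits after the trigger /q/ (uvular).
A voiced uvular fricative is [ʁ], so the surface segment is [ʁ].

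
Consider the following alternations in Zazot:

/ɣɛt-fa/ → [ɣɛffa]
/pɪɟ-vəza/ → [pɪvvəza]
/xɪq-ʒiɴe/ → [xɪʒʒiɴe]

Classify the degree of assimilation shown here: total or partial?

total assimilation

Comparing underlying and surface forms, /t/ → [f] is the alternation; the neighbouring /f/ is constant.
The output [f] is identical to the trigger /f/ — every feature (place, manner, voicing) has been copied — so this is total assimilation.
The remaining alternations confirm this: /ɟ/ → [v] before /v/; /q/ → [ʒ] before /ʒ/ — in each case the output is a copy of the following consonant.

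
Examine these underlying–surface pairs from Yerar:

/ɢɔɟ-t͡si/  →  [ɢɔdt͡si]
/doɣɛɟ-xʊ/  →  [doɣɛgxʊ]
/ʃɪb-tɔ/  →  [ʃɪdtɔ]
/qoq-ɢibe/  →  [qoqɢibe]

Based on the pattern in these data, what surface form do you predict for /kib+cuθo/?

[kiɟcuθo]

The data show regressive place assimilation: /ɟ/ → [d] before /t͡s/; /ɟ/ → [g] before /x/; /b/ → [d] before /t/. In each pair only place changes, matching the following consonant, while manner and voice stay constant.
No alternation appears in [qoqɢibe]: there the adjacent consonants already agree in place (/q/ and /ɢ/ are both uvular), so this form is consistent with the same rule.
/b/ is a voiced bilabial stop. The following trigger /c/ is palatal, so /b/ must become palatal as well.
A voiced palatal stop is [ɟ], so the surface segment is [ɟ].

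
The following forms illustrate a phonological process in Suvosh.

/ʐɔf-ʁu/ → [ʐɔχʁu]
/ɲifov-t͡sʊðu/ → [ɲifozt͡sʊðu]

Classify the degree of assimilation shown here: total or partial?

partial assimilation

The segment that alternates is /f/, which surfaces as [χ] when adjacent to /ʁ/.
The change labiodental → uvular matches the place of the following /ʁ/, identifying this as place assimilation.
Manner and voice are unchanged, so the assimilation is partial, not total.
The same holds elsewhere in the data: /v/ → [z] before /t͡s/ (labiodental → alveolar, matching alveolar) — only place changes, and always toward the following segment.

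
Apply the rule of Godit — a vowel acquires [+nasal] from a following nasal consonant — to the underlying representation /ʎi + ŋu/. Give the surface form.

/i/ sits next to the nasal /ŋ/ and is therefore nasalised to [ĩ].

[ʎĩŋu]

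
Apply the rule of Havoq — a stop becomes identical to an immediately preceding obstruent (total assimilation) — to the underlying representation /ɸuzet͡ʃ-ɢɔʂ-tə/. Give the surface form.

/ɢ/ is the segment targeted by the rule; it sits immediately after /t͡ʃ/, so it assimilates completely and surfaces as [t͡ʃ].
At the second juncture, /t/ likewise becomes [ʂ] adjacent to /ʂ/.

[ɸuzet͡ʃt͡ʃɔʂʂə]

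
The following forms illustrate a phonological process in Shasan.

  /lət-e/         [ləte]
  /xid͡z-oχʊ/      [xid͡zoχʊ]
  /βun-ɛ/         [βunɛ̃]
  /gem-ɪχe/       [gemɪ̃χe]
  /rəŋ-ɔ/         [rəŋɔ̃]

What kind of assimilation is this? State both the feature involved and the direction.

progressive nasality assimilation (vowel nasalisation)

The vowel /ɛ/ surfaces as nasalised [ɛ̃] next to the preceding nasal /n/ — it has acquired the [+nasal] feature of its neighbour.
The other forms show the same pattern: /ɪ/ → [ɪ̃] after /m/; /ɔ/ → [ɔ̃] after /ŋ/ — each time a vowel is nasalised next to a preceding nasal.
No change occurs in [ləte], [xid͡zoχʊ] because the vowel at the boundary is adjacent to an oral consonant, not a nasal (/e/ next to /t/; /o/ next to /d͡z/).
Because the conditioning nasal is to the left of the vowel that changes, the process is progressive (perseverative).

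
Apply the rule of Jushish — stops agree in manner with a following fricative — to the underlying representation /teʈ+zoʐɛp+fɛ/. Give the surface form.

[teʂzoʐɛɸfɛ]

/ʈ/ is a voiceless retroflex stop. The following trigger /z/ is a fricative, so /ʈ/ must become a fricative as well.
The voiceless retroflex fricative is [ʂ], so /ʈ/ → [ʂ].
The same rule applies at the second boundary: /p/ → [ɸ] next to /f/.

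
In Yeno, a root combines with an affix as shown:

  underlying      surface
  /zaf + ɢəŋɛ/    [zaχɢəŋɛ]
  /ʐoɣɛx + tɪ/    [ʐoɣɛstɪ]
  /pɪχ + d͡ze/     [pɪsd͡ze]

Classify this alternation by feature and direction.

The segment that alternates is /f/, which surfaces as [χ] when adjacent to /ɢ/.
The change labiodental → uvular matches the place of the following /ɢ/, identifying this as place assimilation.
Manner and voice are unchanged, so the assimilation is partial, not total.
The other alternating forms pattern the same way: /x/ → [s] before /t/ (velar → alveolar, matching alveolar); /χ/ → [s] before /d͡z/ (uvular → alveolar, matching alveolar) — only place changes, and always toward the following segment.
Since the segment that changes precedes the conditioning segment, the assimilation is regressive.

regressive place assimilation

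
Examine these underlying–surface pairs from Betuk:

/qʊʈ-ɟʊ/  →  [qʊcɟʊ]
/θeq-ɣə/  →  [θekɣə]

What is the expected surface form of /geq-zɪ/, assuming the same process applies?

The data show regressive place assimilation: /ʈ/ → [c] before /ɟ/; /q/ → [k] before /ɣ/. In each pair only place changes, matching the following consonant, while manner and voice stay constant.
The rule targets /q/ (voiceless uvular stop), which sits before the trigger /z/ (alveolar).
The voiceless alveolar stop is [t], so /q/ → [t].

[getzɪ]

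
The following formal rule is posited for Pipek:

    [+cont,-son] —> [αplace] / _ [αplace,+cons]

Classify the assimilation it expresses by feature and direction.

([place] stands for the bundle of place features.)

The shared variable α links the value of the place features (abbreviated [place]) on the target to the same value on the neighbouring segment, so place is the feature that assimilates.
Since the environment is written after the underscore, the trigger follows the target; the direction is regressive.

regressive place assimilation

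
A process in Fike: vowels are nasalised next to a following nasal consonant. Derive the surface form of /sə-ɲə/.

[sə̃ɲə]

The vowel /ə/ is adjacent to the following nasal /ɲ/, so it acquires [+nasal] and surfaces as [ə̃].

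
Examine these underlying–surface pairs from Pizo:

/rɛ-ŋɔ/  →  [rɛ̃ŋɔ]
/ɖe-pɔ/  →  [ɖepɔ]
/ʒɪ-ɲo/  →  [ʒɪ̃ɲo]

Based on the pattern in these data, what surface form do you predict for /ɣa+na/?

The data show regressive nasality assimilation (vowel nasalisation): /ɛ/ → [ɛ̃] before /ŋ/; /ɪ/ → [ɪ̃] before /ɲ/ — a vowel is nasalised by an immediately following nasal consonant.
No change occurs in [ɖepɔ] because the vowel at the boundary is adjacent to an oral consonant, not a nasal (/e/ next to /p/).
/a/ sits next to the nasal /n/ and is therefore nasalised to [ã].

[ɣãna]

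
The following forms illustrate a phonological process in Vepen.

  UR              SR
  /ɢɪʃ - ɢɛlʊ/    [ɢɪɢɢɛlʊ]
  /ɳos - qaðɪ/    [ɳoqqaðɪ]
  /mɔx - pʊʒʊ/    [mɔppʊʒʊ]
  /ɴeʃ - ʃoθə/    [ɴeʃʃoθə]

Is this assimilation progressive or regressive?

Comparing underlying and surface forms, /ʃ/ → [ɢ] is the alternation; the neighbouring /ɢ/ is constant.
The output [ɢ] is identical to the trigger /ɢ/ — every feature (place, manner, voicing) has been copied — so this is total assimilation.
The remaining alternations confirm this: /s/ → [q] before /q/; /x/ → [p] before /p/ — in each case the output is a copy of the following consonant.
In [ɴeʃʃoθə] the two consonants at the boundary are already identical (/ʃ/ + /ʃ/), so the rule applies vacuously and nothing changes.
The trigger is the following segment, so the direction is regressive (anticipatory).

regressive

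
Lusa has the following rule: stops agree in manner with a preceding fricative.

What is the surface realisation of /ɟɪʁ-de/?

The rule targets /d/ (voiced alveolar stop), which sits after the trigger /ʁ/ (fricative).
Changing only its manner to fricative gives [z] — the voiced alveolar fricative.

[ɟɪʁze]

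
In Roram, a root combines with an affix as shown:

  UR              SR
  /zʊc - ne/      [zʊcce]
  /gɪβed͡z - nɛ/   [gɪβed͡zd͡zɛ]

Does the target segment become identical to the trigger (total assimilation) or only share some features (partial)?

Underlying /n/ is realised as [c] next to /c/; /c/ itself does not change.
The output [c] is identical to the trigger /c/ — every feature (place, manner, voicing) has been copied — so this is total assimilation.
The remaining alternation confirms this: /n/ → [d͡z] after /d͡z/ — in each case the output is a copy of the preceding consonant.

total assimilation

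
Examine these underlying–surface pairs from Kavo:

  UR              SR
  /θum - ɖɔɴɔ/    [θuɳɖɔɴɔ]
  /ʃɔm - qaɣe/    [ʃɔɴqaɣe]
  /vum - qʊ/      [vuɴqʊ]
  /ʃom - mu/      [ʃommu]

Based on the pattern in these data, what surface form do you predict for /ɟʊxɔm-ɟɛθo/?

[ɟʊxɔɲɟɛθo]

The data show regressive place assimilation: /m/ → [ɳ] before /ɖ/; /m/ → [ɴ] before /q/. In each pair only place changes, matching the following consonant, while manner and voice stay constant.
Nothing changes in [ʃommu]: there the adjacent consonants already agree in place (/m/ and /m/ are both bilabial), so this form is consistent with the same rule.
/m/ is a voiced bilabial nasal. The following trigger /ɟ/ is palatal, so /m/ must become palatal as well.
The voiced palatal nasal is [ɲ], so /m/ → [ɲ].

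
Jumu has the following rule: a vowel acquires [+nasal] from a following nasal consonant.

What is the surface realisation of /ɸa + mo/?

/a/ sits next to the nasal /m/ and is therefore nasalised to [ã].

[ɸãmo]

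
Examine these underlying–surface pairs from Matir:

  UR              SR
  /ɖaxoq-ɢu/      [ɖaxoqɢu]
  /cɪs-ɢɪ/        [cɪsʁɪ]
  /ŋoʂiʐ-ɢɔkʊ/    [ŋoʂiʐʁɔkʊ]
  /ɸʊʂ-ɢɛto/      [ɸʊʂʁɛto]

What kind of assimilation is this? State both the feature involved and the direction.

progressive manner assimilation

The segment that alternates is /ɢ/, which surfaces as [ʁ] when adjacent to /s/.
The change stop → fricative matches the manner of the preceding /s/, identifying this as manner assimilation.
Place and voice are unchanged, so the assimilation is partial, not total.
The other alternating forms pattern the same way: /ɢ/ → [ʁ] after /ʐ/ (stop → fricative, matching a fricative); /ɢ/ → [ʁ] after /ʂ/ (stop → fricative, matching a fricative) — only manner changes, and always toward the preceding segment.
No alternation appears in [ɖaxoqɢu]: there the adjacent consonants already agree in manner (/ɢ/ and /q/ are both stops), so this form is consistent with the same rule.
Since the segment that changes follows the conditioning segment, the assimilation is progressive.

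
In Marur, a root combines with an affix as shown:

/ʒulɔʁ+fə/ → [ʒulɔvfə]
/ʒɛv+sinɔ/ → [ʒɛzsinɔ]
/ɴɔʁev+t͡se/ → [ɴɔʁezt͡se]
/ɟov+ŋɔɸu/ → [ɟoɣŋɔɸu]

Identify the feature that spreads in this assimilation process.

Underlying /ʁ/ is realised as [v] next to /f/; /f/ itself does not change.
/ʁ/ is uvular while /f/ is labiodental; the output [v] is labiodental, matching the trigger — so the feature that spreads is place.
The same holds elsewhere in the data: /v/ → [z] before /s/ (labiodental → alveolar, matching alveolar); /v/ → [z] before /t͡s/ (labiodental → alveolar, matching alveolar); /v/ → [ɣ] before /ŋ/ (labiodental → velar, matching velar) — only place changes, and always toward the following segment.

place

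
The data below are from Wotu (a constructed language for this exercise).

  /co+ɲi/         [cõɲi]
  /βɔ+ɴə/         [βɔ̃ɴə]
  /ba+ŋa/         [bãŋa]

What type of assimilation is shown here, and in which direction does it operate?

regressive nasality assimilation (vowel nasalisation)

The vowel /o/ surfaces as nasalised [õ] next to the following nasal /ɲ/ — it has acquired the [+nasal] feature of its neighbour.
Likewise in the remaining data: /ɔ/ → [ɔ̃] before /ɴ/; /a/ → [ã] before /ŋ/ — each time a vowel is nasalised next to a following nasal.
Because the conditioning nasal is to the right of the vowel that changes, the process is regressive (anticipatory).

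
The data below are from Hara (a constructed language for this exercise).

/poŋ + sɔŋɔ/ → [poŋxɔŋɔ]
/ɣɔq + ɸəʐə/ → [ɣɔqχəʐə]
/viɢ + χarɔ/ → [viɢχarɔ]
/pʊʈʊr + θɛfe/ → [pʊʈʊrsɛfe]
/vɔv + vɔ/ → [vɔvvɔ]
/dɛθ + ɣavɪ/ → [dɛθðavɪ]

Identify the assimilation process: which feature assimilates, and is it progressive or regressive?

progressive place assimilation

Comparing underlying and surface forms, /s/ → [x] is the alternation; the neighbouring /ŋ/ is constant.
/s/ is alveolar while /ŋ/ is velar; the output [x] is velar, matching the trigger — so the feature that spreads is place.
Manner and voice are unchanged, so the assimilation is partial, not total.
The same holds elsewhere in the data: /ɸ/ → [χ] after /q/ (bilabial → uvular, matching uvular); /θ/ → [s] after /r/ (dental → alveolar, matching alveolar); /ɣ/ → [ð] after /θ/ (velar → dental, matching dental) — only place changes, and always toward the preceding segment.
Nothing changes in [viɢχarɔ], [vɔvvɔ]: there the adjacent consonants already agree in place (/χ/ and /ɢ/ are both uvular; /v/ and /v/ are both labiodental), so these forms are consistent with the same rule.
The trigger is the preceding segment, so the direction is progressive (perseverative).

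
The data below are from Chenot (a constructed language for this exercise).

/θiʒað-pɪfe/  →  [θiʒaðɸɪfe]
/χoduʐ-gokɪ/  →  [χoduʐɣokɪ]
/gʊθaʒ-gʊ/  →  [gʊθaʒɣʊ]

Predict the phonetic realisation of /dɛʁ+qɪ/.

[dɛʁχɪ]

The data show progressive manner assimilation: /p/ → [ɸ] after /ð/; /g/ → [ɣ] after /ʐ/; /g/ → [ɣ] after /ʒ/. In each pair only manner changes, matching the preceding consonant, while place and voice stay constant.
The rule targets /q/ (voiceless uvular stop), which sits after the trigger /ʁ/ (fricative).
A voiceless uvular fricative is [χ], so the surface segment is [χ].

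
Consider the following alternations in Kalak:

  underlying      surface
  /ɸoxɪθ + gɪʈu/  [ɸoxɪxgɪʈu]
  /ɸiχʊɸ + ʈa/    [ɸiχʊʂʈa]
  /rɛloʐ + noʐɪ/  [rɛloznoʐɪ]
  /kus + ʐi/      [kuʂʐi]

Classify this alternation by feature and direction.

regressive place assimilation

Comparing underlying and surface forms, /θ/ → [x] is the alternation; the neighbouring /g/ is constant.
The change dental → velar matches the place of the following /g/, identifying this as place assimilation.
Manner and voice are unchanged, so the assimilation is partial, not total.
Checking the remaining alternations: /ɸ/ → [ʂ] before /ʈ/ (bilabial → retroflex, matching retroflex); /ʐ/ → [z] before /n/ (retroflex → alveolar, matching alveolar); /s/ → [ʂ] before /ʐ/ (alveolar → retroflex, matching retroflex) — only place changes, and always toward the following segment.
Since the segment that changes precedes the conditioning segment, the assimilation is regressive.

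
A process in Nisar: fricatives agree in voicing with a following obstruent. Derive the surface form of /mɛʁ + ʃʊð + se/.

The rule targets /ʁ/ (voiced uvular fricative), which sits before the trigger /ʃ/ (voiceless).
Changing only its voicing to voiceless gives [χ] — the voiceless uvular fricative.
The same rule applies at the second boundary: /ð/ → [θ] next to /s/.

[mɛχʃʊθse]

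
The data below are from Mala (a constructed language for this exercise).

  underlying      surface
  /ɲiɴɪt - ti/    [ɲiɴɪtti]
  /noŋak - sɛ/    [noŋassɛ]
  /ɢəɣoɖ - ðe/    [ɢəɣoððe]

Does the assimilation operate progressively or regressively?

Underlying /k/ is realised as [s] next to /s/; /s/ itself does not change.
The output [s] is identical to the trigger /s/ — every feature (place, manner, voicing) has been copied — so this is total assimilation.
The other form behaves the same way: /ɖ/ → [ð] before /ð/ — in each case the output is a copy of the following consonant.
In [ɲiɴɪtti] the two consonants at the boundary are already identical (/t/ + /t/), so the rule applies vacuously and nothing changes.
The trigger is the following segment, so the direction is regressive (anticipatory).

regressive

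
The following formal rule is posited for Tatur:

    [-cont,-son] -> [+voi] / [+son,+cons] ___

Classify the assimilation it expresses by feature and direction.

The target ([-cont,-son], stops) acquires [+voi] next to a sonorant consonant ([+son,+cons]) — it takes on the voicing of its neighbour, so the feature that spreads is voicing.
Since the environment is written before the underscore, the trigger precedes the target; the direction is progressive.

progressive voicing assimilation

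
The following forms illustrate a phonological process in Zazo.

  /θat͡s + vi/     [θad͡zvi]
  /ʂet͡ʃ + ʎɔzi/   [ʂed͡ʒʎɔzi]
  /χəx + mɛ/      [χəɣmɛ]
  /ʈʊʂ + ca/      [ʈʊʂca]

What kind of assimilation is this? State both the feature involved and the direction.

regressive voicing assimilation

Comparing underlying and surface forms, /t͡s/ → [d͡z] is the alternation; the neighbouring /v/ is constant.
The change voiceless → voiced matches the voicing of the following /v/, identifying this as voicing assimilation.
Place and manner are unchanged, so the assimilation is partial, not total.
The other alternating forms pattern the same way: /t͡ʃ/ → [d͡ʒ] before /ʎ/ (voiceless → voiced, matching voiced); /x/ → [ɣ] before /m/ (voiceless → voiced, matching voiced) — only voicing changes, and always toward the following segment.
No alternation appears in [ʈʊʂca]: there the adjacent consonants already agree in voicing (/ʂ/ and /c/ are both voiceless), so this form is consistent with the same rule.
The trigger is the following segment, so the direction is regressive (anticipatory).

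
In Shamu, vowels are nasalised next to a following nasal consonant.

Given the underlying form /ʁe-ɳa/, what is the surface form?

[ʁẽɳa]

/e/ sits next to the nasal /ɳ/ and is therefore nasalised to [ẽ].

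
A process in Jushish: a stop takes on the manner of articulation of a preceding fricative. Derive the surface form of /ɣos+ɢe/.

[ɣosʁe]

/ɢ/ is a voiced uvular stop. The preceding trigger /s/ is a fricative, so /ɢ/ must become a fricative as well.
Changing only its manner to fricative gives [ʁ] — the voiced uvular fricative.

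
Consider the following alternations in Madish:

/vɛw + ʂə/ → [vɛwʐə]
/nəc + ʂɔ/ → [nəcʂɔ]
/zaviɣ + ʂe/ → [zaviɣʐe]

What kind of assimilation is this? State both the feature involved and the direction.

Underlying /ʂ/ is realised as [ʐ] next to /w/; /w/ itself does not change.
/ʂ/ is voiceless while /w/ is voiced; the output [ʐ] is voiced, matching the trigger — so the feature that spreads is voicing.
Place and manner are unchanged, so the assimilation is partial, not total.
Checking the remaining alternation: /ʂ/ → [ʐ] after /ɣ/ (voiceless → voiced, matching voiced) — only voicing changes, and always toward the preceding segment.
No alternation appears in [nəcʂɔ]: there the adjacent consonants already agree in voicing (/ʂ/ and /c/ are both voiceless), so this form is consistent with the same rule.
Since the segment that changes follows the conditioning segment, the assimilation is progressive.

progressive voicing assimilation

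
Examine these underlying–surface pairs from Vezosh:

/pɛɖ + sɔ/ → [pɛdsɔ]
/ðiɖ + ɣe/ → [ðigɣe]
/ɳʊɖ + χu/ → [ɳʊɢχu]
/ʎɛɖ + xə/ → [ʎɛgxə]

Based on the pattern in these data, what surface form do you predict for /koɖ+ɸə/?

The data show regressive place assimilation: /ɖ/ → [d] before /s/; /ɖ/ → [g] before /ɣ/; /ɖ/ → [ɢ] before /χ/; /ɖ/ → [g] before /x/. In each pair only place changes, matching the following consonant, while manner and voice stay constant.
/ɖ/ is a voiced retroflex stop. The following trigger /ɸ/ is bilabial, so /ɖ/ must become bilabial as well.
A voiced bilabial stop is [b], so the surface segment is [b].

[kobɸə]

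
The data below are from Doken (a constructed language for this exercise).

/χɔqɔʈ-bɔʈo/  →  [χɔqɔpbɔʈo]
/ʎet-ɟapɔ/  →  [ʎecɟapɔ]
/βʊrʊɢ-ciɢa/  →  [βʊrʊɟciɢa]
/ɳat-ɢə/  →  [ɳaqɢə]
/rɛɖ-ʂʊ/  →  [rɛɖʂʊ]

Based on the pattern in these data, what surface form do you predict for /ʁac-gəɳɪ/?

The data show regressive place assimilation: /ʈ/ → [p] before /b/; /t/ → [c] before /ɟ/; /ɢ/ → [ɟ] before /c/; /t/ → [q] before /ɢ/. In each pair only place changes, matching the following consonant, while manner and voice stay constant.
Nothing changes in [rɛɖʂʊ]: there the adjacent consonants already agree in place (/ɖ/ and /ʂ/ are both retroflex), so this form is consistent with the same rule.
The rule targets /c/ (voiceless palatal stop), which sits before the trigger /g/ (velar).
A voiceless velar stop is [k], so the surface segment is [k].

[ʁakgəɳɪ]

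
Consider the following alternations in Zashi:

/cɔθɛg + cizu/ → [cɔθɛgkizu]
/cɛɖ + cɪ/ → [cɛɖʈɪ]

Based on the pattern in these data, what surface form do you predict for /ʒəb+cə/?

[ʒəbpə]

The data show progressive place assimilation: /c/ → [k] after /g/; /c/ → [ʈ] after /ɖ/. In each pair only place changes, matching the preceding consonant, while manner and voice stay constant.
/c/ is a voiceless palatal stop. The preceding trigger /b/ is bilabial, so /c/ must become bilabial as well.
A voiceless bilabial stop is [p], so the surface segment is [p].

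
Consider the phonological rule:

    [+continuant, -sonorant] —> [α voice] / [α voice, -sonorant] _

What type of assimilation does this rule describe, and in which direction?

The rule copies [voice] from the environment onto the target, so the assimilating feature is voicing.
The conditioning segment sits to the left of the focus bar, meaning the trigger precedes the segment that changes — progressive assimilation.

progressive voicing assimilation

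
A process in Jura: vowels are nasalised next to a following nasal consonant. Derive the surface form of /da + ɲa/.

The vowel /a/ is adjacent to the following nasal /ɲ/, so it acquires [+nasal] and surfaces as [ã].

[dãɲa]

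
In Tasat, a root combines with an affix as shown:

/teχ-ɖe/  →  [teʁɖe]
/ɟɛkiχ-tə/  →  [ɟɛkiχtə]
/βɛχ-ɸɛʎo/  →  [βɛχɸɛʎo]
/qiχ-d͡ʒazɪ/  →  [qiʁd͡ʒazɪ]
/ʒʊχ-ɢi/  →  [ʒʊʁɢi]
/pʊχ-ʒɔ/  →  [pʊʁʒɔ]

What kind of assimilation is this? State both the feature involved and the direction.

regressive voicing assimilation

The segment that alternates is /χ/, which surfaces as [ʁ] when adjacent to /ɖ/.
/χ/ is voiceless while /ɖ/ is voiced; the output [ʁ] is voiced, matching the trigger — so the feature that spreads is voicing.
Place and manner are unchanged, so the assimilation is partial, not total.
Checking the remaining alternations: /χ/ → [ʁ] before /d͡ʒ/ (voiceless → voiced, matching voiced); /χ/ → [ʁ] before /ɢ/ (voiceless → voiced, matching voiced); /χ/ → [ʁ] before /ʒ/ (voiceless → voiced, matching voiced) — only voicing changes, and always toward the following segment.
No alternation appears in [ɟɛkiχtə], [βɛχɸɛʎo]: there the adjacent consonants already agree in voicing (/χ/ and /t/ are both voiceless; /χ/ and /ɸ/ are both voiceless), so these forms are consistent with the same rule.
Since the segment that changes precedes the conditioning segment, the assimilation is regressive.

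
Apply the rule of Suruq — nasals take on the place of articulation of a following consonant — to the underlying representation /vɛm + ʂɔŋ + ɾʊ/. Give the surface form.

The rule targets /m/ (voiced bilabial nasal), which sits before the trigger /ʂ/ (retroflex).
A voiced retroflex nasal is [ɳ], so the surface segment is [ɳ].
At the second juncture, /ŋ/ likewise becomes [n] adjacent to /ɾ/.

[vɛɳʂɔnɾʊ]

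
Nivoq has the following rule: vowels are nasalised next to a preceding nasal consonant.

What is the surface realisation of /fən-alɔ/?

The vowel /a/ is adjacent to the preceding nasal /n/, so it acquires [+nasal] and surfaces as [ã].

[fənãlɔ]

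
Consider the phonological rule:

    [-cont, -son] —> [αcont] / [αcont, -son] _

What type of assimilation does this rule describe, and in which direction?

progressive manner assimilation

The rule copies [cont] (continuancy) from the environment onto the target stops; since [±cont] encodes the stop/fricative manner contrast, the assimilating dimension is manner.
Since the environment is written before the underscore, the trigger precedes the target; the direction is progressive.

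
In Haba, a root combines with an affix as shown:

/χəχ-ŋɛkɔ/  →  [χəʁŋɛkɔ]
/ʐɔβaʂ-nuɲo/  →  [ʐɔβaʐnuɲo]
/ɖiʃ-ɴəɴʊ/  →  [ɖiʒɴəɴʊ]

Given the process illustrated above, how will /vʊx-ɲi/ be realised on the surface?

The data show regressive voicing assimilation: /χ/ → [ʁ] before /ŋ/; /ʂ/ → [ʐ] before /n/; /ʃ/ → [ʒ] before /ɴ/. In each pair only voicing changes, matching the following consonant, while place and manner stay constant.
The rule targets /x/ (voiceless velar fricative), which sits before the trigger /ɲ/ (voiced).
A voiced velar fricative is [ɣ], so the surface segment is [ɣ].

[vʊɣɲi]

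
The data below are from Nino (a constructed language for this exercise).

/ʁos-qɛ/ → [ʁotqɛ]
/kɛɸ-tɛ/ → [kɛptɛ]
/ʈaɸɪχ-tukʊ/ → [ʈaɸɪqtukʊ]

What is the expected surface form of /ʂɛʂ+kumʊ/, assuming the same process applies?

The data show regressive manner assimilation: /s/ → [t] before /q/; /ɸ/ → [p] before /t/; /χ/ → [q] before /t/. In each pair only manner changes, matching the following consonant, while place and voice stay constant.
The rule targets /ʂ/ (voiceless retroflex fricative), which sits before the trigger /k/ (stop).
The voiceless retroflex stop is [ʈ], so /ʂ/ → [ʈ].

[ʂɛʈkumʊ]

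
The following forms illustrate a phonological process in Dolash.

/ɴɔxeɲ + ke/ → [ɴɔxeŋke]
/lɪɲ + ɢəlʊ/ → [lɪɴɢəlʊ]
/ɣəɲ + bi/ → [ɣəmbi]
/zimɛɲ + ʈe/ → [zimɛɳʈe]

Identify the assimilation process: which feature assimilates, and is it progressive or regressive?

Underlying /ɲ/ is realised as [ŋ] next to /k/; /k/ itself does not change.
/ɲ/ is palatal while /k/ is velar; the output [ŋ] is velar, matching the trigger — so the feature that spreads is place.
Manner and voice are unchanged, so the assimilation is partial, not total.
The same holds elsewhere in the data: /ɲ/ → [ɴ] before /ɢ/ (palatal → uvular, matching uvular); /ɲ/ → [m] before /b/ (palatal → bilabial, matching bilabial); /ɲ/ → [ɳ] before /ʈ/ (palatal → retroflex, matching retroflex) — only place changes, and always toward the following segment.
The trigger is the following segment, so the direction is regressive (anticipatory).

regressive place assimilation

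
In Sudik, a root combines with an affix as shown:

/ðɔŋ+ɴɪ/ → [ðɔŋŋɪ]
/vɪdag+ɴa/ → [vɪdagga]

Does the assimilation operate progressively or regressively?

Underlying /ɴ/ is realised as [ŋ] next to /ŋ/; /ŋ/ itself does not change.
The output [ŋ] is identical to the trigger /ŋ/ — every feature (place, manner, voicing) has been copied — so this is total assimilation.
The remaining alternation confirms this: /ɴ/ → [g] after /g/ — in each case the output is a copy of the preceding consonant.
The trigger is the preceding segment, so the direction is progressive (perseverative).

progressive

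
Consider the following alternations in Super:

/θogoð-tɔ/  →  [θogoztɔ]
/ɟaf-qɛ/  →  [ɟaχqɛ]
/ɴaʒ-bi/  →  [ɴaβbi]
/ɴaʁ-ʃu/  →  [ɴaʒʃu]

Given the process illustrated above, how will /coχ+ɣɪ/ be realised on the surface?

[coxɣɪ]

The data show regressive place assimilation: /ð/ → [z] before /t/; /f/ → [χ] before /q/; /ʒ/ → [β] before /b/; /ʁ/ → [ʒ] before /ʃ/. In each pair only place changes, matching the following consonant, while manner and voice stay constant.
/χ/ is a voiceless uvular fricative. The following trigger /ɣ/ is velar, so /χ/ must become velar as well.
The voiceless velar fricative is [x], so /χ/ → [x].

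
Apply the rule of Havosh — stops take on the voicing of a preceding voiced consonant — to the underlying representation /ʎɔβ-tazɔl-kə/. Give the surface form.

/t/ is a voiceless alveolar stop. The preceding trigger /β/ is voiced, so /t/ must become voiced as well.
A voiced alveolar stop is [d], so the surface segment is [d].
The same rule applies at the second boundary: /k/ → [g] next to /l/.

[ʎɔβdazɔlgə]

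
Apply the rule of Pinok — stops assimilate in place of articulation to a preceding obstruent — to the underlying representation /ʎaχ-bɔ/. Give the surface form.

[ʎaχɢɔ]

/b/ is a voiced bilabial stop. The preceding trigger /χ/ is uvular, so /b/ must become uvular as well.
The voiced uvular stop is [ɢ], so /b/ → [ɢ].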